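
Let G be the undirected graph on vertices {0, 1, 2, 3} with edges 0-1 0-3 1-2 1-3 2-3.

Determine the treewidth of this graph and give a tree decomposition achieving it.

Treewidth 2.
One optimal decomposition is:
Bags: B1 = {0, 1, 3}  B2 = {1, 2, 3}
Tree: B1–B2

Each bag holds 3 vertices, so the decomposition has width 2, which upper-bounds the treewidth. Conversely, {0, 1, 3} is a clique of size 3, and the vertices of any clique must share a bag in every tree decomposition; so some bag has ≥ 3 vertices and tw(G) ≥ 2. The upper and lower bounds meet at 2, so that is the treewidth.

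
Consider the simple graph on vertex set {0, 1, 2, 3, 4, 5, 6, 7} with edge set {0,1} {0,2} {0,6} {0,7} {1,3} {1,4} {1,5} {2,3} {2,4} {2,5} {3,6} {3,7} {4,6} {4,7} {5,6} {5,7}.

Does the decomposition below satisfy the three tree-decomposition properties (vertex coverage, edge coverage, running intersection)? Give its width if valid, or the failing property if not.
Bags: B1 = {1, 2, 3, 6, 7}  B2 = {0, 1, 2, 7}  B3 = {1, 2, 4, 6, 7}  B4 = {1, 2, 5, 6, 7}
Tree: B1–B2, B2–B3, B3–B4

A tree decomposition must satisfy three properties: every vertex lies in some bag; for every edge, both endpoints lie together in some bag; and for every vertex, the bags containing it form a connected subtree. Here edge (6,0) lies in no bag, so the decomposition is invalid.

No — edge (6,0) lies in no bag.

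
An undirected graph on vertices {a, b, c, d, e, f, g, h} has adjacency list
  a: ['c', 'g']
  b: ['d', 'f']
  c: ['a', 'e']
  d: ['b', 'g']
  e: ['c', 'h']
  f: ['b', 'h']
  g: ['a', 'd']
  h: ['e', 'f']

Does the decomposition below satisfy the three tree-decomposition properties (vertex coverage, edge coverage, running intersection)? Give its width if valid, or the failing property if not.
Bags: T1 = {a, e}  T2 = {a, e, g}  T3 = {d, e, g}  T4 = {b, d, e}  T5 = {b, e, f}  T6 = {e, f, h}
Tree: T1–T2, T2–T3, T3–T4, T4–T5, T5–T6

A tree decomposition must satisfy three properties: every vertex lies in some bag; for every edge, both endpoints lie together in some bag; and for every vertex, the bags containing it form a connected subtree. Here vertex c appears in no bag, so the decomposition is invalid.

No — vertex c appears in no bag.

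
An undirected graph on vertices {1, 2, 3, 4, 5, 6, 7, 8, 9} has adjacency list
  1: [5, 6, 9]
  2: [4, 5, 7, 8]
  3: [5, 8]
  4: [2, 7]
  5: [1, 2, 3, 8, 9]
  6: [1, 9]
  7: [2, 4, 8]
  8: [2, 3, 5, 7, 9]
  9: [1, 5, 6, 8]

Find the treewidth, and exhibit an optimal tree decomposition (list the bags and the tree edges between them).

Treewidth 2.
Bags: B1 = {5, 8, 9}  B2 = {2, 5, 8}  B3 = {2, 7, 8}  B4 = {2, 4, 7}  B5 = {1, 5, 9}  B6 = {1, 6, 9}  B7 = {3, 5, 8}
Tree: B1–B2, B2–B3, B3–B4, B1–B5, B5–B6, B2–B7

The largest bag has 3 vertices, giving width 2; this decomposition certifies tw(G) ≤ 2. Conversely, {2, 4, 7} is a clique of size 3, and the vertices of any clique must share a bag in every tree decomposition; so some bag has ≥ 3 vertices and tw(G) ≥ 2. Therefore the treewidth is 2.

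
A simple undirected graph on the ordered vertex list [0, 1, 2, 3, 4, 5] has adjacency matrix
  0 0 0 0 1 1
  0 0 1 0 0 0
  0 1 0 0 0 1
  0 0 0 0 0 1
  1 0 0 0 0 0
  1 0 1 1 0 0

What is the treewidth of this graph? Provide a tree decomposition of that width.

The largest bag has 2 vertices, giving width 1; this decomposition certifies tw(G) ≤ 1. Since G has at least one edge (e.g. 5–3), it is not an edgeless graph, so tw(G) ≥ 1. Therefore the treewidth is 1.

Treewidth 1.
One such decomposition:
Bags: B1 = {3, 5}  B2 = {0, 5}  B3 = {2, 5}  B4 = {0, 4}  B5 = {1, 2}
Tree: B1–B2, B2–B3, B2–B4, B3–B5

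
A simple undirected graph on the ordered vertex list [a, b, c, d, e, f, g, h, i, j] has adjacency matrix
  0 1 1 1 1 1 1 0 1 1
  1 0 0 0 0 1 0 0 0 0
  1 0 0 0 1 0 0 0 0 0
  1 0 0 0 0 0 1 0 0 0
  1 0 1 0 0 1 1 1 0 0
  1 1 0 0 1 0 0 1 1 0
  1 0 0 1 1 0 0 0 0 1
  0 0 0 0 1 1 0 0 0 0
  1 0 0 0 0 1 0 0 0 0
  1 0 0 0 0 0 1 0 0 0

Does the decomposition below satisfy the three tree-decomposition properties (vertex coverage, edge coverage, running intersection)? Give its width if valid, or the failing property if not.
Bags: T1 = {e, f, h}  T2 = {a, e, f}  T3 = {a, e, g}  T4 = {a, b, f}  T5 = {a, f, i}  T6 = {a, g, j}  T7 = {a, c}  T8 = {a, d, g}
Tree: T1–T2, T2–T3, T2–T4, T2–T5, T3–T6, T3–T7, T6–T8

No — edge (e,c) lies in no bag.

A tree decomposition must satisfy three properties: every vertex lies in some bag; for every edge, both endpoints lie together in some bag; and for every vertex, the bags containing it form a connected subtree. Here edge (e,c) lies in no bag, so the decomposition is invalid.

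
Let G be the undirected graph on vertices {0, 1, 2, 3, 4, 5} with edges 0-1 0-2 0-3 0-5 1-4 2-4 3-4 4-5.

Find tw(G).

2

A width-2 tree decomposition is:
Bags: B1 = {0, 2, 4}  B2 = {0, 4, 5}  B3 = {0, 3, 4}  B4 = {0, 1, 4}
Tree: B1–B2, B2–B3, B3–B4
Each bag holds 3 vertices, so the decomposition has width 2, which upper-bounds the treewidth. For the lower bound, G contains the cycle 0–2–4–5–0, so G is not a forest; only forests have treewidth ≤ 1, hence tw(G) ≥ 2. Therefore the treewidth is 2.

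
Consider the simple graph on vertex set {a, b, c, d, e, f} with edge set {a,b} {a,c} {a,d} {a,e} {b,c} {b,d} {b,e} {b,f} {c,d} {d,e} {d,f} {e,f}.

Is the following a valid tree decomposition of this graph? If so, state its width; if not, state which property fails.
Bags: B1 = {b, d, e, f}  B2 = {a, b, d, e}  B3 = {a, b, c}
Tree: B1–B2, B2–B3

No — edge (d,c) lies in no bag.

A tree decomposition must satisfy three properties: every vertex lies in some bag; for every edge, both endpoints lie together in some bag; and for every vertex, the bags containing it form a connected subtree. Here edge (d,c) lies in no bag, so the decomposition is invalid.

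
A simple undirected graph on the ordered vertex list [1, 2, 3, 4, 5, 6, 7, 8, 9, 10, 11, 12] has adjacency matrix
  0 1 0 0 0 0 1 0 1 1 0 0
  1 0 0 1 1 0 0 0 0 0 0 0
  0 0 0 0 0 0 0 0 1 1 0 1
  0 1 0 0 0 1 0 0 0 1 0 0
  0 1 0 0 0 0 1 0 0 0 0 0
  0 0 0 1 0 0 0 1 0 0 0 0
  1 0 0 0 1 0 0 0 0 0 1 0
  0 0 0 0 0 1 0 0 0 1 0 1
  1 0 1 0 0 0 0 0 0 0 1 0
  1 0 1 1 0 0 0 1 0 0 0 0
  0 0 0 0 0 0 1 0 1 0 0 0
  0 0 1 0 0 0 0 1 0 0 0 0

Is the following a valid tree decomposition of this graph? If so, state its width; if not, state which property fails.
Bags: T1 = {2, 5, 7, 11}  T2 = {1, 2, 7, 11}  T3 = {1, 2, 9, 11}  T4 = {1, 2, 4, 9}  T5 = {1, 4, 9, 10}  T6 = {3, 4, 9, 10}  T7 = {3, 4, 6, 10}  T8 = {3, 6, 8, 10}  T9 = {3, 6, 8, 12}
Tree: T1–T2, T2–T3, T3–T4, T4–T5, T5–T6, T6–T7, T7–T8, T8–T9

Checking the three conditions: (i) the bags cover all of {1, 2, 3, 4, 5, 6, 7, 8, 9, 10, 11, 12}; (ii) for each edge, some bag contains both endpoints; (iii) the bags containing any fixed vertex form a subtree. All hold, so the decomposition is valid with width 4 − 1 = 3.

Yes; width 3.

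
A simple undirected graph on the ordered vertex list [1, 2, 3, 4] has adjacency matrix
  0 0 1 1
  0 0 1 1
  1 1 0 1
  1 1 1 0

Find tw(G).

A width-2 tree decomposition is:
Bags: B1 = {1, 3, 4}  B2 = {2, 3, 4}
Tree: B1–B2
Each bag holds 3 vertices, so the decomposition has width 2, which upper-bounds the treewidth. Conversely, {1, 3, 4} is a clique of size 3, and the vertices of any clique must share a bag in every tree decomposition; so some bag has ≥ 3 vertices and tw(G) ≥ 2. Therefore the treewidth is 2.

2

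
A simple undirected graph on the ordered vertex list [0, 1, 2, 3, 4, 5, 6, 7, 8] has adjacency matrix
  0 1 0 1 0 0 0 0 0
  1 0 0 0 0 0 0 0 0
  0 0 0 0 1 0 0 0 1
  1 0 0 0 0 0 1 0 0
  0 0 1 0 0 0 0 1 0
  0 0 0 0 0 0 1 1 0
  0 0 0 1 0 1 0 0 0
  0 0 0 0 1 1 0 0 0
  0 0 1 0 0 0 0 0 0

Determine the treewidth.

A width-1 tree decomposition is:
Bags: B1 = {2, 8}  B2 = {2, 4}  B3 = {4, 7}  B4 = {5, 7}  B5 = {5, 6}  B6 = {3, 6}  B7 = {0, 3}  B8 = {0, 1}
Tree: B1–B2, B2–B3, B3–B4, B4–B5, B5–B6, B6–B7, B7–B8
Every bag has size at most 2, so the width is 2 − 1 = 1 and tw(G) ≤ 1. Any graph with an edge has treewidth ≥ 1, and G has the edge 8–2. Therefore the treewidth is 1.

1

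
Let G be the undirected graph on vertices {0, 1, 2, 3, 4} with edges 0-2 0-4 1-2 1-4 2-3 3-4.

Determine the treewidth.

A width-2 tree decomposition is:
Bags: B1 = {2, 3, 4}  B2 = {1, 2, 4}  B3 = {0, 2, 4}
Tree: B1–B2, B2–B3
Every bag has size at most 3, so the width is 3 − 1 = 2 and tw(G) ≤ 2. For the lower bound, G contains the cycle 3–4–1–2–3, so G is not a forest; only forests have treewidth ≤ 1, hence tw(G) ≥ 2. The upper and lower bounds meet at 2, so that is the treewidth.

2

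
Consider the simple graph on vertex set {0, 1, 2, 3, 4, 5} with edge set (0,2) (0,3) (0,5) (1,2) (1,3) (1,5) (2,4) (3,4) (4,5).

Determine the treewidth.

3

A width-3 tree decomposition is:
Bags: B1 = {0, 1, 2, 4}  B2 = {0, 1, 3, 4}  B3 = {0, 1, 4, 5}
Tree: B1–B2, B2–B3
Every bag has size at most 4, so the width is 4 − 1 = 3 and tw(G) ≤ 3. For the lower bound: the 4 vertex sets {0,2}, {3,4}, {1}, {5} are disjoint, each induces a connected subgraph, and every pair is joined by at least one edge of G. Contracting each set to a single vertex therefore yields K_{4} as a minor, and since treewidth is minor-monotone, tw(G) ≥ tw(K_{4}) = 3. Hence tw(G) = 3 exactly.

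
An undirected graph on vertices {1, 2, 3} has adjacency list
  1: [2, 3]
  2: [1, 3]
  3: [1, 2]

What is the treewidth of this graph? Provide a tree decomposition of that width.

Treewidth 2.
One optimal decomposition is:
Bags: B1 = {1, 2, 3}
Tree: (single bag)

A single bag containing all 3 vertices is trivially a valid decomposition of width 2. On the other hand G contains the 3-clique {1, 2, 3}. A clique must lie in a single bag of any decomposition, so no decomposition can have width below 2. The upper and lower bounds meet at 2, so that is the treewidth.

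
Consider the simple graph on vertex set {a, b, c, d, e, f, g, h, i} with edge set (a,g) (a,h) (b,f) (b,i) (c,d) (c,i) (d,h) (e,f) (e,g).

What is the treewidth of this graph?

A width-2 tree decomposition is:
Bags: B1 = {b, c, i}  B2 = {b, c, f}  B3 = {c, e, f}  B4 = {c, e, g}  B5 = {a, c, g}  B6 = {a, c, h}  B7 = {c, d, h}
Tree: B1–B2, B2–B3, B3–B4, B4–B5, B5–B6, B6–B7
Every bag has size at most 3, so the width is 3 − 1 = 2 and tw(G) ≤ 2. The edges c–i–b–f–e–g–a–h–d–c form a cycle, so G is not a tree and its treewidth is at least 2. Therefore the treewidth is 2.

2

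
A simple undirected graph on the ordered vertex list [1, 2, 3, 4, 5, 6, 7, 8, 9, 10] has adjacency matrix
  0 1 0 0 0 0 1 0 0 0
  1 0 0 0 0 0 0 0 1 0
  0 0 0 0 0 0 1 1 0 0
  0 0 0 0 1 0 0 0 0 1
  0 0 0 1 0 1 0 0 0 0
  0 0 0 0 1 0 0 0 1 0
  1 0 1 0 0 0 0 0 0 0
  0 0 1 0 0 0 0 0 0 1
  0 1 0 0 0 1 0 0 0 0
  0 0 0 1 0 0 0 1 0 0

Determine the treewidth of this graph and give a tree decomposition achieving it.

Every bag has size at most 3, so the width is 3 − 1 = 2 and tw(G) ≤ 2. For the lower bound, G contains the cycle 4–5–6–9–2–1–7–3–8–10–4, so G is not a forest; only forests have treewidth ≤ 1, hence tw(G) ≥ 2. Hence tw(G) = 2 exactly.

Treewidth 2.
One such decomposition:
Bags: B1 = {4, 5, 6}  B2 = {4, 6, 9}  B3 = {2, 4, 9}  B4 = {1, 2, 4}  B5 = {1, 4, 7}  B6 = {3, 4, 7}  B7 = {3, 4, 8}  B8 = {4, 8, 10}
Tree: B1–B2, B2–B3, B3–B4, B4–B5, B5–B6, B6–B7, B7–B8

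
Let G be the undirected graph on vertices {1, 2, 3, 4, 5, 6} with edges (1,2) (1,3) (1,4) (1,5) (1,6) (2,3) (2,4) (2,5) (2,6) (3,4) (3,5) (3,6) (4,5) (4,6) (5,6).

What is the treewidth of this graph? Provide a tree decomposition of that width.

Treewidth 5.
One optimal decomposition is:
Bags: B1 = {1, 2, 3, 4, 5, 6}
Tree: (single bag)

With just one bag of size 6, the width is 6 − 1 = 5, so tw(G) ≤ 5. Conversely, {1, 2, 3, 4, 5, 6} is a clique of size 6, and the vertices of any clique must share a bag in every tree decomposition; so some bag has ≥ 6 vertices and tw(G) ≥ 5. The upper and lower bounds meet at 5, so that is the treewidth.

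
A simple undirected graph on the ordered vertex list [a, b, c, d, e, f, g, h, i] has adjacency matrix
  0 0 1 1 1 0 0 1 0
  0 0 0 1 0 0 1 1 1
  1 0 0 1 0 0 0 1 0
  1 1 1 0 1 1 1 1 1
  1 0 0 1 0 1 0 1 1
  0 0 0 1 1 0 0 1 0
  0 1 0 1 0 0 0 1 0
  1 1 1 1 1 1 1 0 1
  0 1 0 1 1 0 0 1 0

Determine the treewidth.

A width-3 tree decomposition is:
Bags: B1 = {d, e, f, h}  B2 = {a, d, e, h}  B3 = {a, c, d, h}  B4 = {d, e, h, i}  B5 = {b, d, h, i}  B6 = {b, d, g, h}
Tree: B1–B2, B2–B3, B2–B4, B4–B5, B5–B6
Each bag holds 4 vertices, so the decomposition has width 3, which upper-bounds the treewidth. For the lower bound, the 4 vertices {b, d, g, h} are pairwise adjacent, and any tree decomposition puts a clique entirely inside one bag — forcing width ≥ 3. The upper and lower bounds meet at 3, so that is the treewidth.

3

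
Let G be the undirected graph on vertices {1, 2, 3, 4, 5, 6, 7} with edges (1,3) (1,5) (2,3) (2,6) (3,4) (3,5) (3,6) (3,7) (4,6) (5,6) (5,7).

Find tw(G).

2

A width-2 tree decomposition is:
Bags: B1 = {3, 4, 6}  B2 = {3, 5, 6}  B3 = {2, 3, 6}  B4 = {3, 5, 7}  B5 = {1, 3, 5}
Tree: B1–B2, B2–B3, B2–B4, B4–B5
The largest bag has 3 vertices, giving width 2; this decomposition certifies tw(G) ≤ 2. For the lower bound, the 3 vertices {2, 3, 6} are pairwise adjacent, and any tree decomposition puts a clique entirely inside one bag — forcing width ≥ 2. Therefore the treewidth is 2.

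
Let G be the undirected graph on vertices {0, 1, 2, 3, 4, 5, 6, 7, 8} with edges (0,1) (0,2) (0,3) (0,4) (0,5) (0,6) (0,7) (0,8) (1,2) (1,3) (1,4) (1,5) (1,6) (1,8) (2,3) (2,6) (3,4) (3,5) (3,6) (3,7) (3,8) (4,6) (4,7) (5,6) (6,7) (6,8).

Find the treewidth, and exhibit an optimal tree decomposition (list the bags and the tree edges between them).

Treewidth 4.
Bags: B1 = {0, 1, 2, 3, 6}  B2 = {0, 1, 3, 6, 8}  B3 = {0, 1, 3, 4, 6}  B4 = {0, 3, 4, 6, 7}  B5 = {0, 1, 3, 5, 6}
Tree: B1–B2, B2–B3, B3–B4, B2–B5

Every bag has size at most 5, so the width is 5 − 1 = 4 and tw(G) ≤ 4. Conversely, {0, 1, 3, 6, 8} is a clique of size 5, and the vertices of any clique must share a bag in every tree decomposition; so some bag has ≥ 5 vertices and tw(G) ≥ 4. Hence tw(G) = 4 exactly.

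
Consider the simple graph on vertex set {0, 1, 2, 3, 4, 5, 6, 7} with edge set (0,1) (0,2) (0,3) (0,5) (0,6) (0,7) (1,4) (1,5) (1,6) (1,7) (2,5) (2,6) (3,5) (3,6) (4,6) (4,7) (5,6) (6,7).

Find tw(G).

3

A width-3 tree decomposition is:
Bags: B1 = {0, 1, 5, 6}  B2 = {0, 3, 5, 6}  B3 = {0, 1, 6, 7}  B4 = {1, 4, 6, 7}  B5 = {0, 2, 5, 6}
Tree: B1–B2, B1–B3, B3–B4, B2–B5
Each bag holds 4 vertices, so the decomposition has width 3, which upper-bounds the treewidth. On the other hand G contains the 4-clique {0, 1, 5, 6}. A clique must lie in a single bag of any decomposition, so no decomposition can have width below 3. Hence tw(G) = 3 exactly.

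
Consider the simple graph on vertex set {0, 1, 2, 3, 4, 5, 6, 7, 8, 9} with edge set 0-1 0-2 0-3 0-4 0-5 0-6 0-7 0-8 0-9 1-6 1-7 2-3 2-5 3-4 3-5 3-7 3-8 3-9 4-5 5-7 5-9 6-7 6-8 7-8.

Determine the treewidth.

3

A width-3 tree decomposition is:
Bags: B1 = {0, 3, 5, 7}  B2 = {0, 3, 7, 8}  B3 = {0, 3, 4, 5}  B4 = {0, 6, 7, 8}  B5 = {0, 3, 5, 9}  B6 = {0, 2, 3, 5}  B7 = {0, 1, 6, 7}
Tree: B1–B2, B1–B3, B2–B4, B1–B5, B3–B6, B4–B7
Every bag has size at most 4, so the width is 4 − 1 = 3 and tw(G) ≤ 3. Conversely, {0, 1, 6, 7} is a clique of size 4, and the vertices of any clique must share a bag in every tree decomposition; so some bag has ≥ 4 vertices and tw(G) ≥ 3. Combining the bounds, tw(G) = 3.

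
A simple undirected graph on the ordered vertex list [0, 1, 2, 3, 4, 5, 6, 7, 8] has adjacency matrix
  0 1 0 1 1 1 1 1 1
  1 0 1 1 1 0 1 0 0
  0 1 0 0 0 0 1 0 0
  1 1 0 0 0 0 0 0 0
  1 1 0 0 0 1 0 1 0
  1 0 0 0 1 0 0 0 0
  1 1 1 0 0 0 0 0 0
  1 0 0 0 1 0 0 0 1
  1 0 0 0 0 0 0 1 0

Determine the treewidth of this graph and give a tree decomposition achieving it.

Every bag has size at most 3, so the width is 3 − 1 = 2 and tw(G) ≤ 2. For the lower bound, the 3 vertices {0, 7, 8} are pairwise adjacent, and any tree decomposition puts a clique entirely inside one bag — forcing width ≥ 2. The upper and lower bounds meet at 2, so that is the treewidth.

Treewidth 2.
Bags: B1 = {0, 1, 3}  B2 = {0, 1, 4}  B3 = {0, 1, 6}  B4 = {0, 4, 7}  B5 = {1, 2, 6}  B6 = {0, 7, 8}  B7 = {0, 4, 5}
Tree: B1–B2, B2–B3, B2–B4, B3–B5, B4–B6, B2–B7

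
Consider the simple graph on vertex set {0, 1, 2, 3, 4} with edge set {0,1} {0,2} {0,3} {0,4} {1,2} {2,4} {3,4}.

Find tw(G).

2

A width-2 tree decomposition is:
Bags: B1 = {0, 2, 4}  B2 = {0, 1, 2}  B3 = {0, 3, 4}
Tree: B1–B2, B1–B3
Every bag has size at most 3, so the width is 3 − 1 = 2 and tw(G) ≤ 2. Conversely, {0, 1, 2} is a clique of size 3, and the vertices of any clique must share a bag in every tree decomposition; so some bag has ≥ 3 vertices and tw(G) ≥ 2. Hence tw(G) = 2 exactly.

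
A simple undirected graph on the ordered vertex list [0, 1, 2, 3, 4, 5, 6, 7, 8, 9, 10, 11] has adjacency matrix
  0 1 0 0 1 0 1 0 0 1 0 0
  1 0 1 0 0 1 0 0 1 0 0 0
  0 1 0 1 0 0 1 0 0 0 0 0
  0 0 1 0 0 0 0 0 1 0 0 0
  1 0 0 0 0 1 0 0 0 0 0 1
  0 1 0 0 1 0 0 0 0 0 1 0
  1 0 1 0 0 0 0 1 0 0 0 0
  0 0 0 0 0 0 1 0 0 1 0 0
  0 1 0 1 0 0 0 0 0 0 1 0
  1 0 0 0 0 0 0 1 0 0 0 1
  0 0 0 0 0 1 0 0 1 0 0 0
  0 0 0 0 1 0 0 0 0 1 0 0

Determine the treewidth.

A width-3 tree decomposition is:
Bags: B1 = {2, 3, 8, 10}  B2 = {1, 2, 8, 10}  B3 = {1, 2, 5, 10}  B4 = {1, 2, 5, 6}  B5 = {0, 1, 5, 6}  B6 = {0, 4, 5, 6}  B7 = {0, 4, 6, 7}  B8 = {0, 4, 7, 9}  B9 = {4, 7, 9, 11}
Tree: B1–B2, B2–B3, B3–B4, B4–B5, B5–B6, B6–B7, B7–B8, B8–B9
Each bag holds 4 vertices, so the decomposition has width 3, which upper-bounds the treewidth. For the lower bound: the 4 vertex sets {3,8,10}, {2}, {1}, {0,4,5,6} are disjoint, each induces a connected subgraph, and every pair is joined by at least one edge of G. Contracting each set to a single vertex therefore yields K_{4} as a minor, and since treewidth is minor-monotone, tw(G) ≥ tw(K_{4}) = 3. The upper and lower bounds meet at 3, so that is the treewidth.

3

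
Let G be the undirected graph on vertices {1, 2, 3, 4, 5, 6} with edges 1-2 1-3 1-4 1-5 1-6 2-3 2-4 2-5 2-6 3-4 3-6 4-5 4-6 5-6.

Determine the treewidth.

A width-4 tree decomposition is:
Bags: B1 = {1, 2, 3, 4, 6}  B2 = {1, 2, 4, 5, 6}
Tree: B1–B2
Each bag holds 5 vertices, so the decomposition has width 4, which upper-bounds the treewidth. On the other hand G contains the 5-clique {1, 2, 3, 4, 6}. A clique must lie in a single bag of any decomposition, so no decomposition can have width below 4. Hence tw(G) = 4 exactly.

4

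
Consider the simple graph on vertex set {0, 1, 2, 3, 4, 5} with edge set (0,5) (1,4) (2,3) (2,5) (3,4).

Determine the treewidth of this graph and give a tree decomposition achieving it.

Each bag holds 2 vertices, so the decomposition has width 1, which upper-bounds the treewidth. G has an edge, so its treewidth is at least 1. Hence tw(G) = 1 exactly.

Treewidth 1.
One such decomposition:
Bags: B1 = {0, 5}  B2 = {2, 5}  B3 = {2, 3}  B4 = {3, 4}  B5 = {1, 4}
Tree: B1–B2, B2–B3, B3–B4, B4–B5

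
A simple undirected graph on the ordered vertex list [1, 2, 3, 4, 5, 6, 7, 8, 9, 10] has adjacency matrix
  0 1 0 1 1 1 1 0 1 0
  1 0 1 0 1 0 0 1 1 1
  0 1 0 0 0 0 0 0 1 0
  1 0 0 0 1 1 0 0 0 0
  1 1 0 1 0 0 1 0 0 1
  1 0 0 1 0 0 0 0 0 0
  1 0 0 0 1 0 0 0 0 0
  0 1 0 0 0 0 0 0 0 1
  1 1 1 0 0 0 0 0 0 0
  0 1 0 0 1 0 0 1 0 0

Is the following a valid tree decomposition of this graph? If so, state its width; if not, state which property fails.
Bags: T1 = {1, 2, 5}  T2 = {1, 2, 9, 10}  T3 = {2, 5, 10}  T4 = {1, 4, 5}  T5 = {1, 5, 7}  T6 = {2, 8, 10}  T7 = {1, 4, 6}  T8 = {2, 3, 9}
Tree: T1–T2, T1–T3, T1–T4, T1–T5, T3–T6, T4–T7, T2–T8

A tree decomposition must satisfy three properties: every vertex lies in some bag; for every edge, both endpoints lie together in some bag; and for every vertex, the bags containing it form a connected subtree. Here bags containing vertex 10 are not connected in the tree, so the decomposition is invalid.

No — bags containing vertex 10 are not connected in the tree.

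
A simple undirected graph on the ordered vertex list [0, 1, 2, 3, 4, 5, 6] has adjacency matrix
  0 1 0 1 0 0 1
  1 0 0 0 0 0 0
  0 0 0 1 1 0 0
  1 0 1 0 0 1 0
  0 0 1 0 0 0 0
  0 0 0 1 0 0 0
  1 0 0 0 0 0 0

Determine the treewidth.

1

A width-1 tree decomposition is:
Bags: B1 = {2, 3}  B2 = {0, 3}  B3 = {3, 5}  B4 = {2, 4}  B5 = {0, 6}  B6 = {0, 1}
Tree: B1–B2, B2–B3, B1–B4, B2–B5, B2–B6
The largest bag has 2 vertices, giving width 1; this decomposition certifies tw(G) ≤ 1. Any graph with an edge has treewidth ≥ 1, and G has the edge 2–3. Combining the bounds, tw(G) = 1.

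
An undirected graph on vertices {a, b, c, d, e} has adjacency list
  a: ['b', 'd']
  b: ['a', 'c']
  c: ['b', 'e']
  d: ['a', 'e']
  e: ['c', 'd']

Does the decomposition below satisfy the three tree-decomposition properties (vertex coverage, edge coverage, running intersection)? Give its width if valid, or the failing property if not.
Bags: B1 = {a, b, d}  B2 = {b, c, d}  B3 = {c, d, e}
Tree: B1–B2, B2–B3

Every vertex of G appears in some bag (union = {a, b, c, d, e}); every edge is covered by a bag; and for each vertex v the set of bags containing v is connected in the bag tree. The decomposition is therefore valid. The largest bag has 3 vertices, so the width is 2.

Yes; width 2.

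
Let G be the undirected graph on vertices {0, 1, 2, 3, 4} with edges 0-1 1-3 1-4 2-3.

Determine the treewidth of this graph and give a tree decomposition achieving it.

Every bag has size at most 2, so the width is 2 − 1 = 1 and tw(G) ≤ 1. G has an edge, so its treewidth is at least 1. Therefore the treewidth is 1.

Treewidth 1.
One such decomposition:
Bags: B1 = {0, 1}  B2 = {1, 3}  B3 = {2, 3}  B4 = {1, 4}
Tree: B1–B2, B2–B3, B1–B4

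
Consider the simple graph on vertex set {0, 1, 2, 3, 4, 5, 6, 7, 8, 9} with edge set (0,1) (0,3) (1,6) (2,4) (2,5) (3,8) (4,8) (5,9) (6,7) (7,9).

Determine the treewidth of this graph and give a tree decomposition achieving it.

Every bag has size at most 3, so the width is 3 − 1 = 2 and tw(G) ≤ 2. The edges 6–1–0–3–8–4–2–5–9–7–6 form a cycle, so G is not a tree and its treewidth is at least 2. Hence tw(G) = 2 exactly.

Treewidth 2.
Bags: B1 = {0, 1, 6}  B2 = {0, 3, 6}  B3 = {3, 6, 8}  B4 = {4, 6, 8}  B5 = {2, 4, 6}  B6 = {2, 5, 6}  B7 = {5, 6, 9}  B8 = {6, 7, 9}
Tree: B1–B2, B2–B3, B3–B4, B4–B5, B5–B6, B6–B7, B7–B8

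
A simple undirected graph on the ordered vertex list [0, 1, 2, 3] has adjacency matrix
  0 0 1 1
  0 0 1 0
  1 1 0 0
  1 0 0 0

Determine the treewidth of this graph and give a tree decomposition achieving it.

Treewidth 1.
Bags: B1 = {1, 2}  B2 = {0, 2}  B3 = {0, 3}
Tree: B1–B2, B2–B3

Every bag has size at most 2, so the width is 2 − 1 = 1 and tw(G) ≤ 1. G has an edge, so its treewidth is at least 1. Therefore the treewidth is 1.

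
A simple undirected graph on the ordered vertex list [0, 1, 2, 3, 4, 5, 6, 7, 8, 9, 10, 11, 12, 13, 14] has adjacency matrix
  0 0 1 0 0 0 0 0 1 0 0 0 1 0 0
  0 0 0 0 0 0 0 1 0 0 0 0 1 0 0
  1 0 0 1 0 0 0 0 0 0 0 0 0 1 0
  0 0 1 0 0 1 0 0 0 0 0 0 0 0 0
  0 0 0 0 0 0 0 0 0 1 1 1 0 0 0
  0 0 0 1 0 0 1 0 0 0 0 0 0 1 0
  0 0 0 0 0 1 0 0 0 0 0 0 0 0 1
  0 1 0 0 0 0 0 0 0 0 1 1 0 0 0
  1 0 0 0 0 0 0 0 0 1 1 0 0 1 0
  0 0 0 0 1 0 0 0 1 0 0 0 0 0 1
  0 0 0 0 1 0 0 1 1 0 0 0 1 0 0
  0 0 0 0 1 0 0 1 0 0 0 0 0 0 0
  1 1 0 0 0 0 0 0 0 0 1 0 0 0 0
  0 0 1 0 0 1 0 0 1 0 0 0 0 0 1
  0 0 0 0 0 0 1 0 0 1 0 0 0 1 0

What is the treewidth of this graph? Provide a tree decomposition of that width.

Every bag has size at most 4, so the width is 4 − 1 = 3 and tw(G) ≤ 3. For the lower bound: the 4 vertex sets {3,5,6}, {2}, {13}, {0,8,9,14} are disjoint, each induces a connected subgraph, and every pair is joined by at least one edge of G. Contracting each set to a single vertex therefore yields K_{4} as a minor, and since treewidth is minor-monotone, tw(G) ≥ tw(K_{4}) = 3. The upper and lower bounds meet at 3, so that is the treewidth.

Treewidth 3.
One optimal decomposition is:
Bags: B1 = {2, 3, 5, 6}  B2 = {2, 5, 6, 13}  B3 = {2, 6, 13, 14}  B4 = {0, 2, 13, 14}  B5 = {0, 8, 13, 14}  B6 = {0, 8, 9, 14}  B7 = {0, 8, 9, 12}  B8 = {8, 9, 10, 12}  B9 = {4, 9, 10, 12}  B10 = {1, 4, 10, 12}  B11 = {1, 4, 7, 10}  B12 = {1, 4, 7, 11}
Tree: B1–B2, B2–B3, B3–B4, B4–B5, B5–B6, B6–B7, B7–B8, B8–B9, B9–B10, B10–B11, B11–B12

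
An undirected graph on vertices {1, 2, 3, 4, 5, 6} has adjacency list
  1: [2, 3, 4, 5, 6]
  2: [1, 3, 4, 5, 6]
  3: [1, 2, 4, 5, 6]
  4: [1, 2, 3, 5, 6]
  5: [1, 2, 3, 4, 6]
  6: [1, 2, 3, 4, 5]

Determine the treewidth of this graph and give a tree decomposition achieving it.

Treewidth 5.
One optimal decomposition is:
Bags: B1 = {1, 2, 3, 4, 5, 6}
Tree: (single bag)

A single bag containing all 6 vertices is trivially a valid decomposition of width 5. For the lower bound, the 6 vertices {1, 2, 3, 4, 5, 6} are pairwise adjacent, and any tree decomposition puts a clique entirely inside one bag — forcing width ≥ 5. Therefore the treewidth is 5.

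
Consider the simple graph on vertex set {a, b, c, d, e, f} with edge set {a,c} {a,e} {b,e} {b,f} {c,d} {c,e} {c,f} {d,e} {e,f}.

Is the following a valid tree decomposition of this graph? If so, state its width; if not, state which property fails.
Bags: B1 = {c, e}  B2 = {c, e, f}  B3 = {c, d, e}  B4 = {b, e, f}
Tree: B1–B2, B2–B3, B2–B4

A tree decomposition must satisfy three properties: every vertex lies in some bag; for every edge, both endpoints lie together in some bag; and for every vertex, the bags containing it form a connected subtree. Here vertex a appears in no bag, so the decomposition is invalid.

No — vertex a appears in no bag.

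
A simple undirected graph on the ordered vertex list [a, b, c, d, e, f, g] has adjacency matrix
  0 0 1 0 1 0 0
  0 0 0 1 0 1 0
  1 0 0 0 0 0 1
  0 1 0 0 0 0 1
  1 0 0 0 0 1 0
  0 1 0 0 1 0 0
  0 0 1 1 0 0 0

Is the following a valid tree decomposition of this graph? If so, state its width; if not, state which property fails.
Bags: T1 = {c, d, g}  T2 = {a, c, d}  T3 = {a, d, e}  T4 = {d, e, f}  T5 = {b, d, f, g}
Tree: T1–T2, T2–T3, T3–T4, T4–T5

No — bags containing vertex g are not connected in the tree.

A tree decomposition must satisfy three properties: every vertex lies in some bag; for every edge, both endpoints lie together in some bag; and for every vertex, the bags containing it form a connected subtree. Here bags containing vertex g are not connected in the tree, so the decomposition is invalid.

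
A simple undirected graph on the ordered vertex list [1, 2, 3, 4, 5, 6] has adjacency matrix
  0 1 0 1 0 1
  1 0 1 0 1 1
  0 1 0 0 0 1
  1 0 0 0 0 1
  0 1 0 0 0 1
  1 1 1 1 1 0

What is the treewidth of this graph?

A width-2 tree decomposition is:
Bags: B1 = {1, 2, 6}  B2 = {1, 4, 6}  B3 = {2, 5, 6}  B4 = {2, 3, 6}
Tree: B1–B2, B1–B3, B3–B4
Each bag holds 3 vertices, so the decomposition has width 2, which upper-bounds the treewidth. Conversely, {1, 2, 6} is a clique of size 3, and the vertices of any clique must share a bag in every tree decomposition; so some bag has ≥ 3 vertices and tw(G) ≥ 2. Therefore the treewidth is 2.

2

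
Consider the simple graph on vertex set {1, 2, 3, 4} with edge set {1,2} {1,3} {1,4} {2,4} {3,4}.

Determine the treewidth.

2

A width-2 tree decomposition is:
Bags: B1 = {1, 2, 4}  B2 = {1, 3, 4}
Tree: B1–B2
Every bag has size at most 3, so the width is 3 − 1 = 2 and tw(G) ≤ 2. On the other hand G contains the 3-clique {1, 2, 4}. A clique must lie in a single bag of any decomposition, so no decomposition can have width below 2. The upper and lower bounds meet at 2, so that is the treewidth.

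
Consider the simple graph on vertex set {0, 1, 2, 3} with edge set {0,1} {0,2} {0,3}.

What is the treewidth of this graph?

1

A width-1 tree decomposition is:
Bags: B1 = {0, 2}  B2 = {0, 3}  B3 = {0, 1}
Tree: B1–B2, B2–B3
Each bag holds 2 vertices, so the decomposition has width 1, which upper-bounds the treewidth. G has an edge, so its treewidth is at least 1. Combining the bounds, tw(G) = 1.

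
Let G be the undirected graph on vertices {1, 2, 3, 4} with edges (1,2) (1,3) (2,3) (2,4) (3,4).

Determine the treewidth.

A width-2 tree decomposition is:
Bags: B1 = {1, 2, 3}  B2 = {2, 3, 4}
Tree: B1–B2
The largest bag has 3 vertices, giving width 2; this decomposition certifies tw(G) ≤ 2. Conversely, {1, 2, 3} is a clique of size 3, and the vertices of any clique must share a bag in every tree decomposition; so some bag has ≥ 3 vertices and tw(G) ≥ 2. Hence tw(G) = 2 exactly.

2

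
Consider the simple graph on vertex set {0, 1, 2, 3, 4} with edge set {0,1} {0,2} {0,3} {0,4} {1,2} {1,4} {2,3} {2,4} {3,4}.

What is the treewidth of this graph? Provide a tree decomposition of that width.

Treewidth 3.
One such decomposition:
Bags: B1 = {0, 1, 2, 4}  B2 = {0, 2, 3, 4}
Tree: B1–B2

The largest bag has 4 vertices, giving width 3; this decomposition certifies tw(G) ≤ 3. Conversely, {0, 1, 2, 4} is a clique of size 4, and the vertices of any clique must share a bag in every tree decomposition; so some bag has ≥ 4 vertices and tw(G) ≥ 3. Therefore the treewidth is 3.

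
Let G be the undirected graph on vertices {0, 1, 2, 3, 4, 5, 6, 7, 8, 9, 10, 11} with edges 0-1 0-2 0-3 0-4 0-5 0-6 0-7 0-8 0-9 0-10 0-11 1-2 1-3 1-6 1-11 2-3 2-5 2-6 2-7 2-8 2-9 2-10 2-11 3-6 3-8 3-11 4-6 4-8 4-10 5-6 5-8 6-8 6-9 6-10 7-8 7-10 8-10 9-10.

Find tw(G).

4

A width-4 tree decomposition is:
Bags: B1 = {0, 2, 6, 8, 10}  B2 = {0, 2, 3, 6, 8}  B3 = {0, 4, 6, 8, 10}  B4 = {0, 2, 7, 8, 10}  B5 = {0, 2, 6, 9, 10}  B6 = {0, 1, 2, 3, 6}  B7 = {0, 1, 2, 3, 11}  B8 = {0, 2, 5, 6, 8}
Tree: B1–B2, B1–B3, B1–B4, B1–B5, B2–B6, B6–B7, B2–B8
The largest bag has 5 vertices, giving width 4; this decomposition certifies tw(G) ≤ 4. For the lower bound, the 5 vertices {0, 1, 2, 3, 11} are pairwise adjacent, and any tree decomposition puts a clique entirely inside one bag — forcing width ≥ 4. The upper and lower bounds meet at 4, so that is the treewidth.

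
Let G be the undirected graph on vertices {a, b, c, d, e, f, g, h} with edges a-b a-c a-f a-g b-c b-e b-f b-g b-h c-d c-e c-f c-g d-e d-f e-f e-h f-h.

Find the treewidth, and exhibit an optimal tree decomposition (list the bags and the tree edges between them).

The largest bag has 4 vertices, giving width 3; this decomposition certifies tw(G) ≤ 3. On the other hand G contains the 4-clique {a, b, c, g}. A clique must lie in a single bag of any decomposition, so no decomposition can have width below 3. The upper and lower bounds meet at 3, so that is the treewidth.

Treewidth 3.
One optimal decomposition is:
Bags: B1 = {c, d, e, f}  B2 = {b, c, e, f}  B3 = {a, b, c, f}  B4 = {a, b, c, g}  B5 = {b, e, f, h}
Tree: B1–B2, B2–B3, B3–B4, B2–B5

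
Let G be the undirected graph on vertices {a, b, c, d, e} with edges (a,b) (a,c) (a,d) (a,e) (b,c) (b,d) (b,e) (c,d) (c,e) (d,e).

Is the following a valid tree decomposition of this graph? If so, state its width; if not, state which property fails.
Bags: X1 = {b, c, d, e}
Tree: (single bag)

A tree decomposition must satisfy three properties: every vertex lies in some bag; for every edge, both endpoints lie together in some bag; and for every vertex, the bags containing it form a connected subtree. Here vertex a appears in no bag, so the decomposition is invalid.

No — vertex a appears in no bag.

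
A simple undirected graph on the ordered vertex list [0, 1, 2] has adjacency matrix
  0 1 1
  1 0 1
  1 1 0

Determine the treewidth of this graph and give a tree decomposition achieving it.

A single bag containing all 3 vertices is trivially a valid decomposition of width 2. For the lower bound, the 3 vertices {0, 1, 2} are pairwise adjacent, and any tree decomposition puts a clique entirely inside one bag — forcing width ≥ 2. The upper and lower bounds meet at 2, so that is the treewidth.

Treewidth 2.
Bags: B1 = {0, 1, 2}
Tree: (single bag)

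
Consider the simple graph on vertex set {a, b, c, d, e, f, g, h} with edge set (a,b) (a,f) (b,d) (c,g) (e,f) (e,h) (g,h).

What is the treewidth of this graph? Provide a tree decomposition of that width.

The largest bag has 2 vertices, giving width 1; this decomposition certifies tw(G) ≤ 1. Since G has at least one edge (e.g. c–g), it is not an edgeless graph, so tw(G) ≥ 1. Therefore the treewidth is 1.

Treewidth 1.
One such decomposition:
Bags: B1 = {c, g}  B2 = {g, h}  B3 = {e, h}  B4 = {e, f}  B5 = {a, f}  B6 = {a, b}  B7 = {b, d}
Tree: B1–B2, B2–B3, B3–B4, B4–B5, B5–B6, B6–B7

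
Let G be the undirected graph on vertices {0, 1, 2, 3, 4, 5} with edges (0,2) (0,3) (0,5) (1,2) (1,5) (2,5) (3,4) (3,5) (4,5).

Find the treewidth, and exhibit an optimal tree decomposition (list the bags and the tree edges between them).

Every bag has size at most 3, so the width is 3 − 1 = 2 and tw(G) ≤ 2. On the other hand G contains the 3-clique {0, 2, 5}. A clique must lie in a single bag of any decomposition, so no decomposition can have width below 2. Hence tw(G) = 2 exactly.

Treewidth 2.
One optimal decomposition is:
Bags: B1 = {0, 3, 5}  B2 = {0, 2, 5}  B3 = {3, 4, 5}  B4 = {1, 2, 5}
Tree: B1–B2, B1–B3, B2–B4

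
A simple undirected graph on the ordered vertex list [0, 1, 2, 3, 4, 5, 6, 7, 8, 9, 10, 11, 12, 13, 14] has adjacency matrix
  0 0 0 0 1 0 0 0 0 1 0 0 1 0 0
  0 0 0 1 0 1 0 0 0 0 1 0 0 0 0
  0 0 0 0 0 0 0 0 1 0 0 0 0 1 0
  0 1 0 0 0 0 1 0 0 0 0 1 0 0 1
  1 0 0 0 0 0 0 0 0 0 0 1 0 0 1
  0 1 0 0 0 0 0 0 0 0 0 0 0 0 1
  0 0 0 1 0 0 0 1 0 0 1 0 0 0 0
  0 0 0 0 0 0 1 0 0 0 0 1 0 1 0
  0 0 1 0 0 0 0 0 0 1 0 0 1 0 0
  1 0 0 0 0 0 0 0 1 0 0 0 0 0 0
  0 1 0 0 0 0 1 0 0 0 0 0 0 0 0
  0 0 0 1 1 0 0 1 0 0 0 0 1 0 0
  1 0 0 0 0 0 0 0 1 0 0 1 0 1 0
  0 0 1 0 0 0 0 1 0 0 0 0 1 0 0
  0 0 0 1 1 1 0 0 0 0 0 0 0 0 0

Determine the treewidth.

A width-3 tree decomposition is:
Bags: B1 = {0, 2, 8, 9}  B2 = {0, 2, 8, 12}  B3 = {0, 2, 12, 13}  B4 = {0, 4, 12, 13}  B5 = {4, 11, 12, 13}  B6 = {4, 7, 11, 13}  B7 = {4, 7, 11, 14}  B8 = {3, 7, 11, 14}  B9 = {3, 6, 7, 14}  B10 = {3, 5, 6, 14}  B11 = {1, 3, 5, 6}  B12 = {1, 5, 6, 10}
Tree: B1–B2, B2–B3, B3–B4, B4–B5, B5–B6, B6–B7, B7–B8, B8–B9, B9–B10, B10–B11, B11–B12
Every bag has size at most 4, so the width is 4 − 1 = 3 and tw(G) ≤ 3. For the lower bound: the 4 vertex sets {2,8,9}, {0}, {12}, {4,7,11,13} are disjoint, each induces a connected subgraph, and every pair is joined by at least one edge of G. Contracting each set to a single vertex therefore yields K_{4} as a minor, and since treewidth is minor-monotone, tw(G) ≥ tw(K_{4}) = 3. Therefore the treewidth is 3.

3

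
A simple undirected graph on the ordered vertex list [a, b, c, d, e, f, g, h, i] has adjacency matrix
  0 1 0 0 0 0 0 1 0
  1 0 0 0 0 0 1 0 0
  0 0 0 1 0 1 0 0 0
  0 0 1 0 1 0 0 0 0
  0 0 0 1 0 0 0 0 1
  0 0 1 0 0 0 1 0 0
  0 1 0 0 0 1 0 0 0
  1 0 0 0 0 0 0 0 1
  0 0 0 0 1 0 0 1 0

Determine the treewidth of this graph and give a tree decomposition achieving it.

Treewidth 2.
One optimal decomposition is:
Bags: B1 = {e, h, i}  B2 = {a, e, h}  B3 = {a, b, e}  B4 = {b, e, g}  B5 = {e, f, g}  B6 = {c, e, f}  B7 = {c, d, e}
Tree: B1–B2, B2–B3, B3–B4, B4–B5, B5–B6, B6–B7

Each bag holds 3 vertices, so the decomposition has width 2, which upper-bounds the treewidth. Since e–i–h–a–b–g–f–c–d–e is a cycle in G, G is not acyclic. Forests are exactly the graphs of treewidth ≤ 1, so tw(G) ≥ 2. Hence tw(G) = 2 exactly.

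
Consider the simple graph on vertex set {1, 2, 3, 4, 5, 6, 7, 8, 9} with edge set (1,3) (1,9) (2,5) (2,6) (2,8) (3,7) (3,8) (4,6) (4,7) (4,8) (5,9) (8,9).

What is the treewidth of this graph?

A width-3 tree decomposition is:
Bags: B1 = {1, 3, 4, 7}  B2 = {1, 3, 4, 8}  B3 = {1, 4, 8, 9}  B4 = {4, 6, 8, 9}  B5 = {2, 6, 8, 9}  B6 = {2, 5, 6, 9}
Tree: B1–B2, B2–B3, B3–B4, B4–B5, B5–B6
Each bag holds 4 vertices, so the decomposition has width 3, which upper-bounds the treewidth. For the lower bound: the 4 vertex sets {1,3,7}, {4}, {8}, {2,5,6,9} are disjoint, each induces a connected subgraph, and every pair is joined by at least one edge of G. Contracting each set to a single vertex therefore yields K_{4} as a minor, and since treewidth is minor-monotone, tw(G) ≥ tw(K_{4}) = 3. Therefore the treewidth is 3.

3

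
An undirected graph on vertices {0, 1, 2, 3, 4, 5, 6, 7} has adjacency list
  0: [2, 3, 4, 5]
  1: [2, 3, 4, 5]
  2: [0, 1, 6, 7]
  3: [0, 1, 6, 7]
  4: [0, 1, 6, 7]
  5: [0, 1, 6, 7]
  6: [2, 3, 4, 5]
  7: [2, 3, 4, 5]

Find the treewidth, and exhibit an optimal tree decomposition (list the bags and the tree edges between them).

Treewidth 4.
One optimal decomposition is:
Bags: B1 = {0, 1, 4, 6, 7}  B2 = {0, 1, 2, 6, 7}  B3 = {0, 1, 5, 6, 7}  B4 = {0, 1, 3, 6, 7}
Tree: B1–B2, B2–B3, B3–B4

Every bag has size at most 5, so the width is 5 − 1 = 4 and tw(G) ≤ 4. For the lower bound: the 5 vertex sets {1,4}, {0,2}, {5,7}, {6}, {3} are disjoint, each induces a connected subgraph, and every pair is joined by at least one edge of G. Contracting each set to a single vertex therefore yields K_{5} as a minor, and since treewidth is minor-monotone, tw(G) ≥ tw(K_{5}) = 4. Combining the bounds, tw(G) = 4.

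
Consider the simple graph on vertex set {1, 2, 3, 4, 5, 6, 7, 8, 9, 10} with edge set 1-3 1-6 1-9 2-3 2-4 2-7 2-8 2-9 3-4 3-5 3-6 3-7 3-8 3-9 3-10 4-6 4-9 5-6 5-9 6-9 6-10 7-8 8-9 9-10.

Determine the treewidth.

A width-3 tree decomposition is:
Bags: B1 = {3, 4, 6, 9}  B2 = {3, 6, 9, 10}  B3 = {2, 3, 4, 9}  B4 = {2, 3, 8, 9}  B5 = {1, 3, 6, 9}  B6 = {3, 5, 6, 9}  B7 = {2, 3, 7, 8}
Tree: B1–B2, B1–B3, B3–B4, B1–B5, B5–B6, B4–B7
The largest bag has 4 vertices, giving width 3; this decomposition certifies tw(G) ≤ 3. Conversely, {2, 3, 8, 9} is a clique of size 4, and the vertices of any clique must share a bag in every tree decomposition; so some bag has ≥ 4 vertices and tw(G) ≥ 3. Hence tw(G) = 3 exactly.

3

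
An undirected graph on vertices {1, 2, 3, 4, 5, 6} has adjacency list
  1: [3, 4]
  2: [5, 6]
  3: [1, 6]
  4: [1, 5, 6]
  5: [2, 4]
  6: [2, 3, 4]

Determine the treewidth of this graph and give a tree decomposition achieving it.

Treewidth 2.
One such decomposition:
Bags: B1 = {1, 3, 6}  B2 = {1, 4, 6}  B3 = {2, 4, 6}  B4 = {2, 4, 5}
Tree: B1–B2, B2–B3, B3–B4

The largest bag has 3 vertices, giving width 2; this decomposition certifies tw(G) ≤ 2. For the lower bound, G contains the cycle 3–1–4–6–3, so G is not a forest; only forests have treewidth ≤ 1, hence tw(G) ≥ 2. The upper and lower bounds meet at 2, so that is the treewidth.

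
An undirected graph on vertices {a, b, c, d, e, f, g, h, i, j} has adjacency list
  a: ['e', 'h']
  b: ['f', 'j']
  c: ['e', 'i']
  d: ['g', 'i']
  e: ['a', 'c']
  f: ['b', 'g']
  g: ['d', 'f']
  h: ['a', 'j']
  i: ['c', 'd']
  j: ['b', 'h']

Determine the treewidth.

A width-2 tree decomposition is:
Bags: B1 = {b, f, g}  B2 = {b, g, j}  B3 = {g, h, j}  B4 = {a, g, h}  B5 = {a, e, g}  B6 = {c, e, g}  B7 = {c, g, i}  B8 = {d, g, i}
Tree: B1–B2, B2–B3, B3–B4, B4–B5, B5–B6, B6–B7, B7–B8
The largest bag has 3 vertices, giving width 2; this decomposition certifies tw(G) ≤ 2. The edges g–f–b–j–h–a–e–c–i–d–g form a cycle, so G is not a tree and its treewidth is at least 2. Combining the bounds, tw(G) = 2.

2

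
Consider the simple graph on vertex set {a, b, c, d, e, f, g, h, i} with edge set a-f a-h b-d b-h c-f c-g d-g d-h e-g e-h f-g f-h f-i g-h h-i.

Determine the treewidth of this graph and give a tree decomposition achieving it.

Treewidth 2.
One optimal decomposition is:
Bags: B1 = {f, h, i}  B2 = {f, g, h}  B3 = {d, g, h}  B4 = {e, g, h}  B5 = {b, d, h}  B6 = {a, f, h}  B7 = {c, f, g}
Tree: B1–B2, B2–B3, B2–B4, B3–B5, B2–B6, B2–B7

Each bag holds 3 vertices, so the decomposition has width 2, which upper-bounds the treewidth. On the other hand G contains the 3-clique {d, g, h}. A clique must lie in a single bag of any decomposition, so no decomposition can have width below 2. Hence tw(G) = 2 exactly.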